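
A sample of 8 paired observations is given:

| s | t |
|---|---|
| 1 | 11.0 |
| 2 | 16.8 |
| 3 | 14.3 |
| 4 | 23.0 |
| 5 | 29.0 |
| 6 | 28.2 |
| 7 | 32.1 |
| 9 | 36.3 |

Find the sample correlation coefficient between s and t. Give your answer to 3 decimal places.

n = 8, Σx = 37, Σy = 190.7, Σxy = 1045.1, Σx² = 221, Σy² = 5121.07
Sxx = Σx² − (Σx)²/n = 221 − 171.125 = 49.875
Sxy = Σxy − (Σx)(Σy)/n = 1045.1 − 881.9875 = 163.1125
Syy = Σy² − (Σy)²/n = 5121.07 − 4545.81125 = 575.25875
r = Sxy/√(Sxx·Syy) = 163.1125/√(28691.030156) = 163.1125/169.384268 = 0.962973

0.963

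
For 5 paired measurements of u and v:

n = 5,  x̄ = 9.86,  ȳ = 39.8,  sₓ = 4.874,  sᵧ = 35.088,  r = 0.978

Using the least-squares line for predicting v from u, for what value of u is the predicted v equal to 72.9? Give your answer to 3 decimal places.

14.561

b = r · sᵧ/sₓ = 0.978 · 35.088/4.874 = 7.040637
a = ȳ − b·x̄ = 39.8 − 7.040637·9.86 = -29.620679
Set a + b·x = 72.9: x = (72.9 − (-29.620679)) / 7.040637 = 14.561279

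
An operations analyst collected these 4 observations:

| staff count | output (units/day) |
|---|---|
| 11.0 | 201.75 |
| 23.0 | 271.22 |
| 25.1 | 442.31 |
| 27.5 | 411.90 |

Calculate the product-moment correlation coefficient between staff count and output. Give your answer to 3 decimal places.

n = 4, Σx = 86.6, Σy = 1327.18, Σxy = 30886.541, Σx² = 2036.26, Σy² = 479563.097
Sxx = Σx² − (Σx)²/n = 2036.26 − 1874.89 = 161.37
Sxy = Σxy − (Σx)(Σy)/n = 30886.541 − 28733.447 = 2153.094
Syy = Σy² − (Σy)²/n = 479563.097 − 440351.6881 = 39211.4089
r = Sxy/√(Sxx·Syy) = 2153.094/√(6327545.054193) = 2153.094/2515.461201 = 0.855944

0.856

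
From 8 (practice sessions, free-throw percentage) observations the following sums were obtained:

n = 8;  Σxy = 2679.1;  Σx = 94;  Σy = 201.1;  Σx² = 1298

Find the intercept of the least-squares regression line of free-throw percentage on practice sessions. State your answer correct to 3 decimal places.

Sxx = Σx² − (Σx)²/n = 1298 − 1104.5 = 193.5
Sxy = Σxy − (Σx)(Σy)/n = 2679.1 − 2362.925 = 316.175
b = Sxy/Sxx = 316.175/193.5 = 1.633979
a = ȳ − b·x̄ = 25.1375 − 1.633979·11.75 = 5.938243

5.938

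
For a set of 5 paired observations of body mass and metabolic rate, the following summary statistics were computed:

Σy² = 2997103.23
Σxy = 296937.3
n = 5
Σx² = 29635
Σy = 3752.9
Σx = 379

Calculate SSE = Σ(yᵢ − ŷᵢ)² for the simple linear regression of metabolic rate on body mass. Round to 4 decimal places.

8837.7219

Sxx = Σx² − (Σx)²/n = 29635 − 28728.2 = 906.8
Sxy = Σxy − (Σx)(Σy)/n = 296937.3 − 284469.82 = 12467.48
Syy = Σy² − (Σy)²/n = 2997103.23 − 2816851.682 = 180251.548
b = Sxy/Sxx = 12467.48/906.8 = 13.748875
SSE = Syy − b·Sxy = 180251.548 − 13.748875·12467.48 = 8837.721853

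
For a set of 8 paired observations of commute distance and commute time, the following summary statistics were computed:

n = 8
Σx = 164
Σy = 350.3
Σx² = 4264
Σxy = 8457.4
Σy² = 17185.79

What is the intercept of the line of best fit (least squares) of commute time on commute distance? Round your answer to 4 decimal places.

Sxx = Σx² − (Σx)²/n = 4264 − 3362 = 902
Sxy = Σxy − (Σx)(Σy)/n = 8457.4 − 7181.15 = 1276.25
b = Sxy/Sxx = 1276.25/902 = 1.414911
a = ȳ − b·x̄ = 43.7875 − 1.414911·20.5 = 14.781818

14.7818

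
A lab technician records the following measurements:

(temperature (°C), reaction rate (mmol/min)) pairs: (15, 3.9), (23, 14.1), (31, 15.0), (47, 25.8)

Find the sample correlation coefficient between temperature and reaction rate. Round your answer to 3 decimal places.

n = 4, Σx = 116, Σy = 58.8, Σxy = 2060.4, Σx² = 3924, Σy² = 1104.66
Sxx = Σx² − (Σx)²/n = 3924 − 3364 = 560
Sxy = Σxy − (Σx)(Σy)/n = 2060.4 − 1705.2 = 355.2
Syy = Σy² − (Σy)²/n = 1104.66 − 864.36 = 240.3
r = Sxy/√(Sxx·Syy) = 355.2/√(134568) = 355.2/366.835113 = 0.968282

0.968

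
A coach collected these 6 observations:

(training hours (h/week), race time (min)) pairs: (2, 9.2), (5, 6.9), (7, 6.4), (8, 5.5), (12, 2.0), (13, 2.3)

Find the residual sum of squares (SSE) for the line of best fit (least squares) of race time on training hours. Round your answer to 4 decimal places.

0.9028

n = 6, Σx = 47, Σy = 32.3, Σxy = 195.6, Σx² = 455, Σy² = 212.75
Sxx = Σx² − (Σx)²/n = 455 − 368.166667 = 86.833333
Sxy = Σxy − (Σx)(Σy)/n = 195.6 − 253.016667 = -57.416667
Syy = Σy² − (Σy)²/n = 212.75 − 173.881667 = 38.868333
b = Sxy/Sxx = -57.416667/86.833333 = -0.661228
SSE = Syy − b·Sxy = 38.868333 − (-0.661228)·(-57.416667) = 0.902802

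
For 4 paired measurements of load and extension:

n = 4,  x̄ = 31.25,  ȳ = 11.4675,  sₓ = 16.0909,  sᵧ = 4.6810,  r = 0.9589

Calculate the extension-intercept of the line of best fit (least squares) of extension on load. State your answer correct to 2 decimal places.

2.75

b = r · sᵧ/sₓ = 0.9589 · 4.681/16.0909 = 0.278953
a = ȳ − b·x̄ = 11.4675 − 0.278953·31.25 = 2.750207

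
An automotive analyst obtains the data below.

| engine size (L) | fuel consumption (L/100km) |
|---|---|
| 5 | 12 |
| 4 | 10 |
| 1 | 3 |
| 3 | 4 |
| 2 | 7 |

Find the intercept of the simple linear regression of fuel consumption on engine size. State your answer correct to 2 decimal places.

0.90

n = 5, Σx = 15, Σy = 36, Σxy = 129, Σx² = 55
Sxx = Σx² − (Σx)²/n = 55 − 45 = 10
Sxy = Σxy − (Σx)(Σy)/n = 129 − 108 = 21
b = Sxy/Sxx = 21/10 = 2.1
a = ȳ − b·x̄ = 7.2 − 2.1·3 = 0.9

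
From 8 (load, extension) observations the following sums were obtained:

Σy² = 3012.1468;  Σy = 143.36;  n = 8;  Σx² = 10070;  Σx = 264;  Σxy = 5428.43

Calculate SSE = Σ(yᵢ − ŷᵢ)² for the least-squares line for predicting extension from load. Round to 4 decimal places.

Sxx = Σx² − (Σx)²/n = 10070 − 8712 = 1358
Sxy = Σxy − (Σx)(Σy)/n = 5428.43 − 4730.88 = 697.55
Syy = Σy² − (Σy)²/n = 3012.1468 − 2569.0112 = 443.1356
b = Sxy/Sxx = 697.55/1358 = 0.513660
SSE = Syy − b·Sxy = 443.1356 − 0.513660·697.55 = 84.832211

84.8322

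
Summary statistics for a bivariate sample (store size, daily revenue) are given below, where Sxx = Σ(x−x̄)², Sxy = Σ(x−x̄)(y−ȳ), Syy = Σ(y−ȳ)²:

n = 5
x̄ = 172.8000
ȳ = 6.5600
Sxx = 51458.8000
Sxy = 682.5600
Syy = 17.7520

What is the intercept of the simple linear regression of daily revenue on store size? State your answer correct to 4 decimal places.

b = Sxy/Sxx = 682.56/51458.8 = 0.013264
a = ȳ − b·x̄ = 6.56 − 0.013264·172.8 = 4.267946

4.2679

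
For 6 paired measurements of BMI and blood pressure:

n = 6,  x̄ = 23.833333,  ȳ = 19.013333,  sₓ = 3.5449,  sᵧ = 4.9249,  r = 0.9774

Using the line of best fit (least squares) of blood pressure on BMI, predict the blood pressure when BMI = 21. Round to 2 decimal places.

15.17

b = r · sᵧ/sₓ = 0.9774 · 4.9249/3.5449 = 1.357894
a = ȳ − b·x̄ = 19.013333 − 1.357894·23.833333 = -13.349799
ŷ(21) = a + b·21 = -13.349799 + 1.357894·21 = 15.165968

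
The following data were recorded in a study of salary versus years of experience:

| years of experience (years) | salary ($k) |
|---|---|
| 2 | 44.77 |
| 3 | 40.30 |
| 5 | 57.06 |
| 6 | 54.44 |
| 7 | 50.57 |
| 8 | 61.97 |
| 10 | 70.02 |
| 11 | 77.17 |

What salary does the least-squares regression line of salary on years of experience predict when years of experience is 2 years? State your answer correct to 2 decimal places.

n = 8, Σx = 52, Σy = 456.3, Σxy = 3221.2, Σx² = 408
Sxx = Σx² − (Σx)²/n = 408 − 338 = 70
Sxy = Σxy − (Σx)(Σy)/n = 3221.2 − 2965.95 = 255.25
b = Sxy/Sxx = 255.25/70 = 3.646429
a = ȳ − b·x̄ = 57.0375 − 3.646429·6.5 = 33.335714
ŷ(2) = a + b·2 = 33.335714 + 3.646429·2 = 40.628571

40.63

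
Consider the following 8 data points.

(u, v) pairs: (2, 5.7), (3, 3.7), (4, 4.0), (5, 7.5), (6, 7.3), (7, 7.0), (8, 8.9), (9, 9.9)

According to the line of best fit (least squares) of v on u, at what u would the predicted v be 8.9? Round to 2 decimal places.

n = 8, Σx = 44, Σy = 54, Σxy = 329.1, Σx² = 284
Sxx = Σx² − (Σx)²/n = 284 − 242 = 42
Sxy = Σxy − (Σx)(Σy)/n = 329.1 − 297 = 32.1
b = Sxy/Sxx = 32.1/42 = 0.764286
a = ȳ − b·x̄ = 6.75 − 0.764286·5.5 = 2.546429
Set a + b·x = 8.9: x = (8.9 − 2.546429) / 0.764286 = 8.313084

8.31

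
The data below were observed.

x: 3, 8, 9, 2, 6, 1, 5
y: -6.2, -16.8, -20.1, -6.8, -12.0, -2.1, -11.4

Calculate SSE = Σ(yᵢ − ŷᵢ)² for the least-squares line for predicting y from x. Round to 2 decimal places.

n = 7, Σx = 34, Σy = -75.4, Σxy = -478.6, Σx² = 220, Σy² = 1049.3
Sxx = Σx² − (Σx)²/n = 220 − 165.142857 = 54.857143
Sxy = Σxy − (Σx)(Σy)/n = -478.6 − (-366.228571) = -112.371429
Syy = Σy² − (Σy)²/n = 1049.3 − 812.165714 = 237.134286
b = Sxy/Sxx = -112.371429/54.857143 = -2.048437
SSE = Syy − b·Sxy = 237.134286 − (-2.048437)·(-112.371429) = 6.948437

6.95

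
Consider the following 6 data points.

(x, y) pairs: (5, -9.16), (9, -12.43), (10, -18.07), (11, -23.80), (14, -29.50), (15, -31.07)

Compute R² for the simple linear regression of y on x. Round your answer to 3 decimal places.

0.927

n = 6, Σx = 64, Σy = -124.03, Σxy = -1479.22, Σx² = 748, Σy² = 2966.9703
Sxx = Σx² − (Σx)²/n = 748 − 682.666667 = 65.333333
Sxy = Σxy − (Σx)(Σy)/n = -1479.22 − (-1322.986667) = -156.233333
Syy = Σy² − (Σy)²/n = 2966.9703 − 2563.906817 = 403.063483
R² = Sxy²/(Sxx·Syy) = (-156.233333)²/(65.333333·403.063483) = 0.926913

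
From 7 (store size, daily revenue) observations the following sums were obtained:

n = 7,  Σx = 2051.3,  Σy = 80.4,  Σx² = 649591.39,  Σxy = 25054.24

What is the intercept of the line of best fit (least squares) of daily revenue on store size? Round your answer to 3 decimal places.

Sxx = Σx² − (Σx)²/n = 649591.39 − 601118.812857 = 48472.577143
Sxy = Σxy − (Σx)(Σy)/n = 25054.24 − 23560.645714 = 1493.594286
b = Sxy/Sxx = 1493.594286/48472.577143 = 0.030813
a = ȳ − b·x̄ = 11.485714 − 0.030813·293.042857 = 2.456132

2.456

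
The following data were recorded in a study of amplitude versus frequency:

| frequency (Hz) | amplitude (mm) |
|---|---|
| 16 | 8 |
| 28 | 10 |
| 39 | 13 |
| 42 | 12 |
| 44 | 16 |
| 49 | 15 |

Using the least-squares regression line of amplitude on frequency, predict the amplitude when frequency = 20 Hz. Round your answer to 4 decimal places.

n = 6, Σx = 218, Σy = 74, Σxy = 2858, Σx² = 8662
Sxx = Σx² − (Σx)²/n = 8662 − 7920.666667 = 741.333333
Sxy = Σxy − (Σx)(Σy)/n = 2858 − 2688.666667 = 169.333333
b = Sxy/Sxx = 169.333333/741.333333 = 0.228417
a = ȳ − b·x̄ = 12.333333 − 0.228417·36.333333 = 4.034173
ŷ(20) = a + b·20 = 4.034173 + 0.228417·20 = 8.602518

8.6025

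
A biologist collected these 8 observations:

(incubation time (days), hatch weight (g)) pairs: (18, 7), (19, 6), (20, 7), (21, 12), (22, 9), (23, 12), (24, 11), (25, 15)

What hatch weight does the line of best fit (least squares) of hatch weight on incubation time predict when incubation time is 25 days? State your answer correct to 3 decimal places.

n = 8, Σx = 172, Σy = 79, Σxy = 1745, Σx² = 3740
Sxx = Σx² − (Σx)²/n = 3740 − 3698 = 42
Sxy = Σxy − (Σx)(Σy)/n = 1745 − 1698.5 = 46.5
b = Sxy/Sxx = 46.5/42 = 1.107143
a = ȳ − b·x̄ = 9.875 − 1.107143·21.5 = -13.928571
ŷ(25) = a + b·25 = -13.928571 + 1.107143·25 = 13.75

13.750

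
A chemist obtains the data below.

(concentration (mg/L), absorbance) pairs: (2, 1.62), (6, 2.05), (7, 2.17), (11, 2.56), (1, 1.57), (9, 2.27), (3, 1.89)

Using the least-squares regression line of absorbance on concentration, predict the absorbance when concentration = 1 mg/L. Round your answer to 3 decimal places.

n = 7, Σx = 39, Σy = 14.13, Σxy = 86.56, Σx² = 301
Sxx = Σx² − (Σx)²/n = 301 − 217.285714 = 83.714286
Sxy = Σxy − (Σx)(Σy)/n = 86.56 − 78.724286 = 7.835714
b = Sxy/Sxx = 7.835714/83.714286 = 0.093601
a = ȳ − b·x̄ = 2.018571 − 0.093601·5.571429 = 1.497082
ŷ(1) = a + b·1 = 1.497082 + 0.093601·1 = 1.590683

1.591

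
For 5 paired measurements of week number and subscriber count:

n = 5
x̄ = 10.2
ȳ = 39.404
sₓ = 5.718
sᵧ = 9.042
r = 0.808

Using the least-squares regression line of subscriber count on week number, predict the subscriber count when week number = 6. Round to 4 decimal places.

34.0376

b = r · sᵧ/sₓ = 0.808 · 9.042/5.718 = 1.277708
a = ȳ − b·x̄ = 39.404 − 1.277708·10.2 = 26.371375
ŷ(6) = a + b·6 = 26.371375 + 1.277708·6 = 34.037625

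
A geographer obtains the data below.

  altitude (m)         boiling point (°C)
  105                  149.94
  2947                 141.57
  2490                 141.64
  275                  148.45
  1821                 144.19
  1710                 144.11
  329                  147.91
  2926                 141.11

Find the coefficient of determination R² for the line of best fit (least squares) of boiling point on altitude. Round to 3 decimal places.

n = 8, Σx = 12603, Σy = 1158.92, Σxy = 1797006.18, Σx² = 29881417, Σy² = 167971.209
Sxx = Σx² − (Σx)²/n = 29881417 − 19854451.125 = 10026965.875
Sxy = Σxy − (Σx)(Σy)/n = 1797006.18 − 1825733.595 = -28727.415
Syy = Σy² − (Σy)²/n = 167971.209 − 167886.9458 = 84.2632
R² = Sxy²/(Sxx·Syy) = (-28727.415)²/(10026965.875·84.2632) = 0.976755

0.977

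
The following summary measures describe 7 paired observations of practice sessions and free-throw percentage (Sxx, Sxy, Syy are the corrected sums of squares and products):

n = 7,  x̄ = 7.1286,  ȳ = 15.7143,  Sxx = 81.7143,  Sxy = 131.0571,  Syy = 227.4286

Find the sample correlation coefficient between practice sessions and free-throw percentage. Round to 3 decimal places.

0.961

r = Sxy/√(Sxx·Syy) = 131.0571/√(18584.168849) = 131.0571/136.323765 = 0.961366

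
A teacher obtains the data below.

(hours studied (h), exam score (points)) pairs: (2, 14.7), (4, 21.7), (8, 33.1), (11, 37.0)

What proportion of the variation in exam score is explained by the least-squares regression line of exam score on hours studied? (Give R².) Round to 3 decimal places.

n = 4, Σx = 25, Σy = 106.5, Σxy = 788, Σx² = 205, Σy² = 3151.59
Sxx = Σx² − (Σx)²/n = 205 − 156.25 = 48.75
Sxy = Σxy − (Σx)(Σy)/n = 788 − 665.625 = 122.375
Syy = Σy² − (Σy)²/n = 3151.59 − 2835.5625 = 316.0275
R² = Sxy²/(Sxx·Syy) = (122.375)²/(48.75·316.0275) = 0.972044

0.972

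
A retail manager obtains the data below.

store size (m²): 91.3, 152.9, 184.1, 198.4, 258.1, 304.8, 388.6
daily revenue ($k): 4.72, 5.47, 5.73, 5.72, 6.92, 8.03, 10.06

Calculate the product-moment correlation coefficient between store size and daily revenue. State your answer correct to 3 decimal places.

n = 7, Σx = 1578.2, Σy = 46.65, Σxy = 11599.952, Σx² = 415498.08, Σy² = 331.3215
Sxx = Σx² − (Σx)²/n = 415498.08 − 355816.462857 = 59681.617143
Sxy = Σxy − (Σx)(Σy)/n = 11599.952 − 10517.575714 = 1082.376286
Syy = Σy² − (Σy)²/n = 331.3215 − 310.888929 = 20.432571
r = Sxy/√(Sxx·Syy) = 1082.376286/√(1219448.905244) = 1082.376286/1104.286605 = 0.980159

0.980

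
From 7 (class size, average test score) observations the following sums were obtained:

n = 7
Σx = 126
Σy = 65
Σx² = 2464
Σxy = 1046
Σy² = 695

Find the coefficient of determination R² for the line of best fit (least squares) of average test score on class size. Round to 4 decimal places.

Sxx = Σx² − (Σx)²/n = 2464 − 2268 = 196
Sxy = Σxy − (Σx)(Σy)/n = 1046 − 1170 = -124
Syy = Σy² − (Σy)²/n = 695 − 603.571429 = 91.428571
R² = Sxy²/(Sxx·Syy) = (-124)²/(196·91.428571) = 0.858036

0.8580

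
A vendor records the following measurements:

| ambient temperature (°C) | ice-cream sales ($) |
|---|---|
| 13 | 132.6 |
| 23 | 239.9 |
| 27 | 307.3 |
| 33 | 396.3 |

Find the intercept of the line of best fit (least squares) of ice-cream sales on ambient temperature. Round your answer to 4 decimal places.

n = 4, Σx = 96, Σy = 1076.1, Σxy = 28616.5, Σx² = 2516
Sxx = Σx² − (Σx)²/n = 2516 − 2304 = 212
Sxy = Σxy − (Σx)(Σy)/n = 28616.5 − 25826.4 = 2790.1
b = Sxy/Sxx = 2790.1/212 = 13.160849
a = ȳ − b·x̄ = 269.025 − 13.160849·24 = -46.835377

-46.8354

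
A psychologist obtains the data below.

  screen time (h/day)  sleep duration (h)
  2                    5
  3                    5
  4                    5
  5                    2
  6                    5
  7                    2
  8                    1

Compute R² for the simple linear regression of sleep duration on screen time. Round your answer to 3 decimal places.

n = 7, Σx = 35, Σy = 25, Σxy = 107, Σx² = 203, Σy² = 109
Sxx = Σx² − (Σx)²/n = 203 − 175 = 28
Sxy = Σxy − (Σx)(Σy)/n = 107 − 125 = -18
Syy = Σy² − (Σy)²/n = 109 − 89.285714 = 19.714286
R² = Sxy²/(Sxx·Syy) = (-18)²/(28·19.714286) = 0.586957

0.587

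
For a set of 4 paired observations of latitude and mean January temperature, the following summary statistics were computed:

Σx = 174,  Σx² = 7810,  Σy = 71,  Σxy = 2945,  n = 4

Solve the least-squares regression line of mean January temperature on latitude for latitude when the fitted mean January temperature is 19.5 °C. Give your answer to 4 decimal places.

40.5610

Sxx = Σx² − (Σx)²/n = 7810 − 7569 = 241
Sxy = Σxy − (Σx)(Σy)/n = 2945 − 3088.5 = -143.5
b = Sxy/Sxx = -143.5/241 = -0.595436
a = ȳ − b·x̄ = 17.75 − (-0.595436)·43.5 = 43.651452
Set a + b·x = 19.5: x = (19.5 − 43.651452) / (-0.595436) = 40.560976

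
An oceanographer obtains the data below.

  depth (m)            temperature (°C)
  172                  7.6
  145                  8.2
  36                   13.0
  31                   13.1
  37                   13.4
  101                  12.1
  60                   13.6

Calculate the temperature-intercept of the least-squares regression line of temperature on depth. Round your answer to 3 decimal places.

n = 7, Σx = 582, Σy = 81, Σxy = 5904.2, Σx² = 68036
Sxx = Σx² − (Σx)²/n = 68036 − 48389.142857 = 19646.857143
Sxy = Σxy − (Σx)(Σy)/n = 5904.2 − 6734.571429 = -830.371429
b = Sxy/Sxx = -830.371429/19646.857143 = -0.042265
a = ȳ − b·x̄ = 11.571429 − (-0.042265)·83.142857 = 15.085449

15.085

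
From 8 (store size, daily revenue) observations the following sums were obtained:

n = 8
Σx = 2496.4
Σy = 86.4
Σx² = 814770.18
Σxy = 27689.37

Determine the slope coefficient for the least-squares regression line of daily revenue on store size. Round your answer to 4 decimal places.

Sxx = Σx² − (Σx)²/n = 814770.18 − 779001.62 = 35768.56
Sxy = Σxy − (Σx)(Σy)/n = 27689.37 − 26961.12 = 728.25
b = Sxy/Sxx = 728.25/35768.56 = 0.020360

0.0204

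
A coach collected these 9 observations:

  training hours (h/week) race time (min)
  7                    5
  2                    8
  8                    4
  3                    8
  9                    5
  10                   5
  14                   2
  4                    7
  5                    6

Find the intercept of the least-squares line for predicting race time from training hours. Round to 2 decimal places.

n = 9, Σx = 62, Σy = 50, Σxy = 288, Σx² = 544
Sxx = Σx² − (Σx)²/n = 544 − 427.111111 = 116.888889
Sxy = Σxy − (Σx)(Σy)/n = 288 − 344.444444 = -56.444444
b = Sxy/Sxx = -56.444444/116.888889 = -0.482890
a = ȳ − b·x̄ = 5.555556 − (-0.482890)·6.888889 = 8.882129

8.88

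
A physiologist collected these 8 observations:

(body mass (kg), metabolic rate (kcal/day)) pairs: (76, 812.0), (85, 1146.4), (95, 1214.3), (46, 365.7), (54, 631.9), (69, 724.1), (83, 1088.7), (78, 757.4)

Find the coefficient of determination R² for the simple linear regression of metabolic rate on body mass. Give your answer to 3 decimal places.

n = 8, Σx = 586, Σy = 6740.5, Σxy = 524861.5, Σx² = 44792, Σy² = 6264378.81
Sxx = Σx² − (Σx)²/n = 44792 − 42924.5 = 1867.5
Sxy = Σxy − (Σx)(Σy)/n = 524861.5 − 493741.625 = 31119.875
Syy = Σy² − (Σy)²/n = 6264378.81 − 5679292.53125 = 585086.27875
R² = Sxy²/(Sxx·Syy) = (31119.875)²/(1867.5·585086.27875) = 0.886329

0.886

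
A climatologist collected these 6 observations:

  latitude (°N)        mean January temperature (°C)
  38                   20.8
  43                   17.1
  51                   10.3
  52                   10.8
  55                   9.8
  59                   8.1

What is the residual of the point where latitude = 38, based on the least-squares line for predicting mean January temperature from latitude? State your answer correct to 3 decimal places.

0.681

n = 6, Σx = 298, Σy = 76.9, Σxy = 3629.5, Σx² = 15104
Sxx = Σx² − (Σx)²/n = 15104 − 14800.666667 = 303.333333
Sxy = Σxy − (Σx)(Σy)/n = 3629.5 − 3819.366667 = -189.866667
b = Sxy/Sxx = -189.866667/303.333333 = -0.625934
a = ȳ − b·x̄ = 12.816667 − (-0.625934)·49.666667 = 43.904725
ŷ(38) = 43.904725 + (-0.625934)·38 = 20.119231
residual = y − ŷ = 20.8 − 20.119231 = 0.680769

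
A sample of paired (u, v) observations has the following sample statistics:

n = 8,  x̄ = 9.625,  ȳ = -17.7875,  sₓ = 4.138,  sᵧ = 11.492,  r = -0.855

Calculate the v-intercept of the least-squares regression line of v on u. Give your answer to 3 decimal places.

5.067

b = r · sᵧ/sₓ = -0.855 · 11.492/4.138 = -2.374495
a = ȳ − b·x̄ = -17.7875 − (-2.374495)·9.625 = 5.067014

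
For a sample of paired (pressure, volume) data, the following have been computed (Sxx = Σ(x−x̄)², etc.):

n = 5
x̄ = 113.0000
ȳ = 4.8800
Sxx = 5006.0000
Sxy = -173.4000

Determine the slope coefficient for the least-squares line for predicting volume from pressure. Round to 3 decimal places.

b = Sxy/Sxx = -173.4/5006 = -0.034638

-0.035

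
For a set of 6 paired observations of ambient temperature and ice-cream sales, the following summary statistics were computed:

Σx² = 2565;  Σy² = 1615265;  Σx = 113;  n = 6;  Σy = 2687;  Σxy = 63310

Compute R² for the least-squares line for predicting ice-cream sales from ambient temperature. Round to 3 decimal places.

Sxx = Σx² − (Σx)²/n = 2565 − 2128.166667 = 436.833333
Sxy = Σxy − (Σx)(Σy)/n = 63310 − 50605.166667 = 12704.833333
Syy = Σy² − (Σy)²/n = 1615265 − 1203328.166667 = 411936.833333
R² = Sxy²/(Sxx·Syy) = (12704.833333)²/(436.833333·411936.833333) = 0.896998

0.897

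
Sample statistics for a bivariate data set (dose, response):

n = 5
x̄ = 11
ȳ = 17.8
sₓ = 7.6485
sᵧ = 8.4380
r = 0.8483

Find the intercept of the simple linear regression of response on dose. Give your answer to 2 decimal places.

b = r · sᵧ/sₓ = 0.8483 · 8.438/7.6485 = 0.935864
a = ȳ − b·x̄ = 17.8 − 0.935864·11 = 7.505497

7.51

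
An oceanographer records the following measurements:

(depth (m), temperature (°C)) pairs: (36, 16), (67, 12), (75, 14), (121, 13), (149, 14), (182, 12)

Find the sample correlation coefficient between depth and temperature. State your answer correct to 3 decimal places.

-0.554

n = 6, Σx = 630, Σy = 81, Σxy = 8273, Σx² = 81376, Σy² = 1105
Sxx = Σx² − (Σx)²/n = 81376 − 66150 = 15226
Sxy = Σxy − (Σx)(Σy)/n = 8273 − 8505 = -232
Syy = Σy² − (Σy)²/n = 1105 − 1093.5 = 11.5
r = Sxy/√(Sxx·Syy) = -232/√(175099) = -232/418.448324 = -0.554429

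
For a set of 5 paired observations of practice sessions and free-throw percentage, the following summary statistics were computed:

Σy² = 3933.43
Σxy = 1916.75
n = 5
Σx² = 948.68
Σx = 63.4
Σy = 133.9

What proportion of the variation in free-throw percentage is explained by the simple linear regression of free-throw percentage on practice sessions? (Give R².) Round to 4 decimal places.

0.9522

Sxx = Σx² − (Σx)²/n = 948.68 − 803.912 = 144.768
Sxy = Σxy − (Σx)(Σy)/n = 1916.75 − 1697.852 = 218.898
Syy = Σy² − (Σy)²/n = 3933.43 − 3585.842 = 347.588
R² = Sxy²/(Sxx·Syy) = (218.898)²/(144.768·347.588) = 0.952240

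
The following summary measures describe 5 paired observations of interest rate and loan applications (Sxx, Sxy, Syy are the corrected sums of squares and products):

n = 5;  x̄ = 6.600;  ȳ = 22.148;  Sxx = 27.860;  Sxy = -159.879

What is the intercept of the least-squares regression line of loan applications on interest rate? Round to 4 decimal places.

b = Sxy/Sxx = -159.879/27.86 = -5.738658
a = ȳ − b·x̄ = 22.148 − (-5.738658)·6.6 = 60.023140

60.0231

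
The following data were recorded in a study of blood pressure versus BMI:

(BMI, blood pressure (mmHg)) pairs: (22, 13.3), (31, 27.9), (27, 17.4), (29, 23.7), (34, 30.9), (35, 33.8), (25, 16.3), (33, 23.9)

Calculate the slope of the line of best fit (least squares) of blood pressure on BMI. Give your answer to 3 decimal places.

1.500

n = 8, Σx = 236, Σy = 187.2, Σxy = 5744.4, Σx² = 7110
Sxx = Σx² − (Σx)²/n = 7110 − 6962 = 148
Sxy = Σxy − (Σx)(Σy)/n = 5744.4 − 5522.4 = 222
b = Sxy/Sxx = 222/148 = 1.5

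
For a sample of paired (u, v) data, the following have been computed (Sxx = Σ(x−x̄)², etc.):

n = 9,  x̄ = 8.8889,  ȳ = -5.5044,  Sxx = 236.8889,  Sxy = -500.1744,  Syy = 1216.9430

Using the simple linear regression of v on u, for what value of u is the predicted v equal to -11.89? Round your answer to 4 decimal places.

11.9132

b = Sxy/Sxx = -500.1744/236.8889 = -2.111430
a = ȳ − b·x̄ = -5.5044 − (-2.111430)·8.8889 = 13.263893
Set a + b·x = -11.89: x = (-11.89 − 13.263893) / (-2.111430) = 11.913201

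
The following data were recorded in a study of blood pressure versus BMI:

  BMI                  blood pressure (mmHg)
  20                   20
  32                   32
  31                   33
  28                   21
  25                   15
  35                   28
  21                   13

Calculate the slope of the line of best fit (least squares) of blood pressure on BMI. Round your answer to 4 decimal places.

1.1335

n = 7, Σx = 192, Σy = 162, Σxy = 4663, Σx² = 5460
Sxx = Σx² − (Σx)²/n = 5460 − 5266.285714 = 193.714286
Sxy = Σxy − (Σx)(Σy)/n = 4663 − 4443.428571 = 219.571429
b = Sxy/Sxx = 219.571429/193.714286 = 1.133481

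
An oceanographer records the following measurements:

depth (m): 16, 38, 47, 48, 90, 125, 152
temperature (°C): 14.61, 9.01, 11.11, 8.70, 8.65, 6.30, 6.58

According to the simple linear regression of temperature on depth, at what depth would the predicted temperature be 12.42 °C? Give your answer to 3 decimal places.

7.015

n = 7, Σx = 516, Σy = 64.96, Σxy = 4082.07, Σx² = 53042
Sxx = Σx² − (Σx)²/n = 53042 − 38036.571429 = 15005.428571
Sxy = Σxy − (Σx)(Σy)/n = 4082.07 − 4788.48 = -706.41
b = Sxy/Sxx = -706.41/15005.428571 = -0.047077
a = ȳ − b·x̄ = 9.28 − (-0.047077)·73.714286 = 12.750245
Set a + b·x = 12.42: x = (12.42 − 12.750245) / (-0.047077) = 7.014995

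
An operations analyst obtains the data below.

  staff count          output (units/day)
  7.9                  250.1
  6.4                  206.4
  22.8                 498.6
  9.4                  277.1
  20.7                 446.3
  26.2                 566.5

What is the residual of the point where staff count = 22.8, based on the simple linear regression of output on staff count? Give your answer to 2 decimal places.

n = 6, Σx = 93.4, Σy = 2245, Σxy = 41350.28, Σx² = 1826.5
Sxx = Σx² − (Σx)²/n = 1826.5 − 1453.926667 = 372.573333
Sxy = Σxy − (Σx)(Σy)/n = 41350.28 − 34947.166667 = 6403.113333
b = Sxy/Sxx = 6403.113333/372.573333 = 17.186183
a = ȳ − b·x̄ = 374.166667 − 17.186183·15.566667 = 106.635091
ŷ(22.8) = 106.635091 + 17.186183·22.8 = 498.480054
residual = y − ŷ = 498.6 − 498.480054 = 0.119946

0.12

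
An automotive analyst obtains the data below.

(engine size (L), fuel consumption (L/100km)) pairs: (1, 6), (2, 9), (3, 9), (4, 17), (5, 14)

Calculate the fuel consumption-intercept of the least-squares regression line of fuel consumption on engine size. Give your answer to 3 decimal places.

3.800

n = 5, Σx = 15, Σy = 55, Σxy = 189, Σx² = 55
Sxx = Σx² − (Σx)²/n = 55 − 45 = 10
Sxy = Σxy − (Σx)(Σy)/n = 189 − 165 = 24
b = Sxy/Sxx = 24/10 = 2.4
a = ȳ − b·x̄ = 11 − 2.4·3 = 3.8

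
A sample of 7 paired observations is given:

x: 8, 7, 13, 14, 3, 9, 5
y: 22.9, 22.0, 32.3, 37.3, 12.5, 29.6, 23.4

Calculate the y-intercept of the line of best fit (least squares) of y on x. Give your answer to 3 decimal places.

9.594

n = 7, Σx = 59, Σy = 180, Σxy = 1700.2, Σx² = 593
Sxx = Σx² − (Σx)²/n = 593 − 497.285714 = 95.714286
Sxy = Σxy − (Σx)(Σy)/n = 1700.2 − 1517.142857 = 183.057143
b = Sxy/Sxx = 183.057143/95.714286 = 1.912537
a = ȳ − b·x̄ = 25.714286 − 1.912537·8.428571 = 9.594328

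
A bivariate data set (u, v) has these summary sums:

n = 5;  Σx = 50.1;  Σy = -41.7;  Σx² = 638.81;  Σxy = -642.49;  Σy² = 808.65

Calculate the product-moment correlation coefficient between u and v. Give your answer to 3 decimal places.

Sxx = Σx² − (Σx)²/n = 638.81 − 502.002 = 136.808
Sxy = Σxy − (Σx)(Σy)/n = -642.49 − (-417.834) = -224.656
Syy = Σy² − (Σy)²/n = 808.65 − 347.778 = 460.872
r = Sxy/√(Sxx·Syy) = -224.656/√(63050.976576) = -224.656/251.099535 = -0.894689

-0.895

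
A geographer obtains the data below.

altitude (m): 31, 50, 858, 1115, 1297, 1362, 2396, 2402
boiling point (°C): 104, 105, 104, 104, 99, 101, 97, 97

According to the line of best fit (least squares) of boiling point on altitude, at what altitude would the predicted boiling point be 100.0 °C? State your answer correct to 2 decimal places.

n = 8, Σx = 9511, Σy = 811, Σxy = 945037, Σx² = 17030523
Sxx = Σx² − (Σx)²/n = 17030523 − 11307390.125 = 5723132.875
Sxy = Σxy − (Σx)(Σy)/n = 945037 − 964177.625 = -19140.625
b = Sxy/Sxx = -19140.625/5723132.875 = -0.003344
a = ȳ − b·x̄ = 101.375 − (-0.003344)·1188.875 = 105.351111
Set a + b·x = 100.0: x = (100.0 − 105.351111) / (-0.003344) = 1600.006178

1600.01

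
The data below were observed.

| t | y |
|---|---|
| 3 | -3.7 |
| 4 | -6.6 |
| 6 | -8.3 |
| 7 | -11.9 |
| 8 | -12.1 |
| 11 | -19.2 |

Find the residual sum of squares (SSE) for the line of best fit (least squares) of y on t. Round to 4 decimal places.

n = 6, Σx = 39, Σy = -61.8, Σxy = -478.6, Σx² = 295, Σy² = 782.8
Sxx = Σx² − (Σx)²/n = 295 − 253.5 = 41.5
Sxy = Σxy − (Σx)(Σy)/n = -478.6 − (-401.7) = -76.9
Syy = Σy² − (Σy)²/n = 782.8 − 636.54 = 146.26
b = Sxy/Sxx = -76.9/41.5 = -1.853012
SSE = Syy − b·Sxy = 146.26 − (-1.853012)·(-76.9) = 3.763373

3.7634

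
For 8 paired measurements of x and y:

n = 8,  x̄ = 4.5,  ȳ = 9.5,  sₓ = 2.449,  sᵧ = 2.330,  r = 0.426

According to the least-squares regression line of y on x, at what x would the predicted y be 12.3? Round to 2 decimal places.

b = r · sᵧ/sₓ = 0.426 · 2.33/2.449 = 0.405300
a = ȳ − b·x̄ = 9.5 − 0.405300·4.5 = 7.676149
Set a + b·x = 12.3: x = (12.3 − 7.676149) / 0.405300 = 11.408461

11.41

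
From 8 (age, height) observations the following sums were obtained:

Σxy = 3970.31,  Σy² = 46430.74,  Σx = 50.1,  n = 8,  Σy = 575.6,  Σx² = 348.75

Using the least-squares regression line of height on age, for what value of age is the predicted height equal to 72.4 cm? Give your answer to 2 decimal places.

6.31

Sxx = Σx² − (Σx)²/n = 348.75 − 313.75125 = 34.99875
Sxy = Σxy − (Σx)(Σy)/n = 3970.31 − 3604.695 = 365.615
b = Sxy/Sxx = 365.615/34.99875 = 10.446516
a = ȳ − b·x̄ = 71.95 − 10.446516·6.2625 = 6.528694
Set a + b·x = 72.4: x = (72.4 − 6.528694) / 10.446516 = 6.305577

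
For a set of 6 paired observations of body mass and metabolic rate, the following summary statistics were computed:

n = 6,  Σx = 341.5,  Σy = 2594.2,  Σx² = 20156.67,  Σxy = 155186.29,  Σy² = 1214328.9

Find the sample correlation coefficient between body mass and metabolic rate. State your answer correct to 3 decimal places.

Sxx = Σx² − (Σx)²/n = 20156.67 − 19437.041667 = 719.628333
Sxy = Σxy − (Σx)(Σy)/n = 155186.29 − 147653.216667 = 7533.073333
Syy = Σy² − (Σy)²/n = 1214328.9 − 1121645.606667 = 92683.293333
r = Sxy/√(Sxx·Syy) = 7533.073333/√(66697523.909311) = 7533.073333/8166.855203 = 0.922396

0.922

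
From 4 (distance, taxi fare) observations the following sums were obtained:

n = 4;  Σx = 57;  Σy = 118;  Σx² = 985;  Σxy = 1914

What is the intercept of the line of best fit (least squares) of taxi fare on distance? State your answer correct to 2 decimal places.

10.32

Sxx = Σx² − (Σx)²/n = 985 − 812.25 = 172.75
Sxy = Σxy − (Σx)(Σy)/n = 1914 − 1681.5 = 232.5
b = Sxy/Sxx = 232.5/172.75 = 1.345876
a = ȳ − b·x̄ = 29.5 − 1.345876·14.25 = 10.321274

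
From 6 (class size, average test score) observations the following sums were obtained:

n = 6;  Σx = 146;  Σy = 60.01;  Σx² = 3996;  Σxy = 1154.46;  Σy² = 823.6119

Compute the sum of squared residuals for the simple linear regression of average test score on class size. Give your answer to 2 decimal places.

Sxx = Σx² − (Σx)²/n = 3996 − 3552.666667 = 443.333333
Sxy = Σxy − (Σx)(Σy)/n = 1154.46 − 1460.243333 = -305.783333
Syy = Σy² − (Σy)²/n = 823.6119 − 600.200017 = 223.411883
b = Sxy/Sxx = -305.783333/443.333333 = -0.689737
SSE = Syy − b·Sxy = 223.411883 − (-0.689737)·(-305.783333) = 12.501853

12.50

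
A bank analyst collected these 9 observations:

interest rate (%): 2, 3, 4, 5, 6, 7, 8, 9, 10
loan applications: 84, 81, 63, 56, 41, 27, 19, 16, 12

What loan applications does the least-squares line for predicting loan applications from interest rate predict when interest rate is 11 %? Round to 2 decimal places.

n = 9, Σx = 54, Σy = 399, Σxy = 1794, Σx² = 384
Sxx = Σx² − (Σx)²/n = 384 − 324 = 60
Sxy = Σxy − (Σx)(Σy)/n = 1794 − 2394 = -600
b = Sxy/Sxx = -600/60 = -10
a = ȳ − b·x̄ = 44.333333 − (-10)·6 = 104.333333
ŷ(11) = a + b·11 = 104.333333 + (-10)·11 = -5.666667

-5.67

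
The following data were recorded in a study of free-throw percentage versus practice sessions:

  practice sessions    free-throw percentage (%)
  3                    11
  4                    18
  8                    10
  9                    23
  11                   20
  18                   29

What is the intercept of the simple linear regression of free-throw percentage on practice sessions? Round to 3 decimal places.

n = 6, Σx = 53, Σy = 111, Σxy = 1134, Σx² = 615
Sxx = Σx² − (Σx)²/n = 615 − 468.166667 = 146.833333
Sxy = Σxy − (Σx)(Σy)/n = 1134 − 980.5 = 153.5
b = Sxy/Sxx = 153.5/146.833333 = 1.045403
a = ȳ − b·x̄ = 18.5 − 1.045403·8.833333 = 9.265607

9.266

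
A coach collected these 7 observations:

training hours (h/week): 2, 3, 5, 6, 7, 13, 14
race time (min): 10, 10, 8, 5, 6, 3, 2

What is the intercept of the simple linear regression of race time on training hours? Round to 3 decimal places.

10.941

n = 7, Σx = 50, Σy = 44, Σxy = 229, Σx² = 488
Sxx = Σx² − (Σx)²/n = 488 − 357.142857 = 130.857143
Sxy = Σxy − (Σx)(Σy)/n = 229 − 314.285714 = -85.285714
b = Sxy/Sxx = -85.285714/130.857143 = -0.651747
a = ȳ − b·x̄ = 6.285714 − (-0.651747)·7.142857 = 10.941048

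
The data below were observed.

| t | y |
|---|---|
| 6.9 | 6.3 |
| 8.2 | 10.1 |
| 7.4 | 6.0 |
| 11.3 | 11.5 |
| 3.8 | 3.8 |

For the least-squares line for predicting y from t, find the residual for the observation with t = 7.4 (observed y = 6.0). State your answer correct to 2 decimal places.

-1.41

n = 5, Σx = 37.6, Σy = 37.7, Σxy = 315.08, Σx² = 311.74
Sxx = Σx² − (Σx)²/n = 311.74 − 282.752 = 28.988
Sxy = Σxy − (Σx)(Σy)/n = 315.08 − 283.504 = 31.576
b = Sxy/Sxx = 31.576/28.988 = 1.089278
a = ȳ − b·x̄ = 7.54 − 1.089278·7.52 = -0.651373
ŷ(7.4) = -0.651373 + 1.089278·7.4 = 7.409287
residual = y − ŷ = 6.0 − 7.409287 = -1.409287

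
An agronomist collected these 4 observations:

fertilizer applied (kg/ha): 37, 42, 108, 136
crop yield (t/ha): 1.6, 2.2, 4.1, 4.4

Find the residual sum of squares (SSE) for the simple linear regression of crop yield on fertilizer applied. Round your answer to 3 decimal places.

n = 4, Σx = 323, Σy = 12.3, Σxy = 1192.8, Σx² = 33293, Σy² = 43.57
Sxx = Σx² − (Σx)²/n = 33293 − 26082.25 = 7210.75
Sxy = Σxy − (Σx)(Σy)/n = 1192.8 − 993.225 = 199.575
Syy = Σy² − (Σy)²/n = 43.57 − 37.8225 = 5.7475
b = Sxy/Sxx = 199.575/7210.75 = 0.027677
SSE = Syy − b·Sxy = 5.7475 − 0.027677·199.575 = 0.223778

0.224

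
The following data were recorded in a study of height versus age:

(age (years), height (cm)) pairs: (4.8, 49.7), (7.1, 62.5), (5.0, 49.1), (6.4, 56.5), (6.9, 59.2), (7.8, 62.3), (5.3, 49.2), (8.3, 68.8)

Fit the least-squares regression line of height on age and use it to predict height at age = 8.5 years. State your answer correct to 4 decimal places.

68.4264

n = 8, Σx = 51.6, Σy = 457.3, Σxy = 3015.63, Σx² = 344.84
Sxx = Σx² − (Σx)²/n = 344.84 − 332.82 = 12.02
Sxy = Σxy − (Σx)(Σy)/n = 3015.63 − 2949.585 = 66.045
b = Sxy/Sxx = 66.045/12.02 = 5.494592
a = ȳ − b·x̄ = 57.1625 − 5.494592·6.45 = 21.722379
ŷ(8.5) = a + b·8.5 = 21.722379 + 5.494592·8.5 = 68.426414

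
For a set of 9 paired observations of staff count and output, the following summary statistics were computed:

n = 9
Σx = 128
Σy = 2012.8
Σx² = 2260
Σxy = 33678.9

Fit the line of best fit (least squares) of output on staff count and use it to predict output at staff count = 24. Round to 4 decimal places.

336.0338

Sxx = Σx² − (Σx)²/n = 2260 − 1820.444444 = 439.555556
Sxy = Σxy − (Σx)(Σy)/n = 33678.9 − 28626.488889 = 5052.411111
b = Sxy/Sxx = 5052.411111/439.555556 = 11.494363
a = ȳ − b·x̄ = 223.644444 − 11.494363·14.222222 = 60.169060
ŷ(24) = a + b·24 = 60.169060 + 11.494363·24 = 336.033771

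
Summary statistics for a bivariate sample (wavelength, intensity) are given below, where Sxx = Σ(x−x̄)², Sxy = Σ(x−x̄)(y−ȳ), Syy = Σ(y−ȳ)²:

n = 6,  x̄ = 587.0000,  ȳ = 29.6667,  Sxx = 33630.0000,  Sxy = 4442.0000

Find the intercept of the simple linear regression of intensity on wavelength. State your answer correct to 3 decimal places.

-47.867

b = Sxy/Sxx = 4442/33630 = 0.132084
a = ȳ − b·x̄ = 29.6667 − 0.132084·587 = -47.866871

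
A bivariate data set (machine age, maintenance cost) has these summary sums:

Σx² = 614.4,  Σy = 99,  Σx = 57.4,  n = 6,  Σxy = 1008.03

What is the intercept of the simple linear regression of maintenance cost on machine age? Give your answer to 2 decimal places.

Sxx = Σx² − (Σx)²/n = 614.4 − 549.126667 = 65.273333
Sxy = Σxy − (Σx)(Σy)/n = 1008.03 − 947.1 = 60.93
b = Sxy/Sxx = 60.93/65.273333 = 0.933459
a = ȳ − b·x̄ = 16.5 − 0.933459·9.566667 = 7.569906

7.57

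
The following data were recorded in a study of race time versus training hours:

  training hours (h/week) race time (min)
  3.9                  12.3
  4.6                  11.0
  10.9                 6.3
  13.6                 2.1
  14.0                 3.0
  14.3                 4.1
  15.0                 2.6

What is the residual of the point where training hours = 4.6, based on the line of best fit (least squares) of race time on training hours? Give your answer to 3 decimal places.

-0.362

n = 7, Σx = 76.3, Σy = 41.4, Σxy = 335.43, Σx² = 965.63
Sxx = Σx² − (Σx)²/n = 965.63 − 831.67 = 133.96
Sxy = Σxy − (Σx)(Σy)/n = 335.43 − 451.26 = -115.83
b = Sxy/Sxx = -115.83/133.96 = -0.864661
a = ȳ − b·x̄ = 5.914286 − (-0.864661)·10.9 = 15.339092
ŷ(4.6) = 15.339092 + (-0.864661)·4.6 = 11.361651
residual = y − ŷ = 11.0 − 11.361651 = -0.361651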